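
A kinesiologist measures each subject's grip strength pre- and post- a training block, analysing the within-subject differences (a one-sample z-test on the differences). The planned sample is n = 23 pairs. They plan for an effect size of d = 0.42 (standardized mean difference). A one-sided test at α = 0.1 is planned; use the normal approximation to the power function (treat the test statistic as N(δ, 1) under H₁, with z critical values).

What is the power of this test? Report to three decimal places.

Power ≈ 0.768

Noncentrality parameter: δ = d·√n = 0.42 × √23 = 2.0142
Critical value for a one-sided test at α = 0.1: z_α = 1.282.
Power = P(Z > 1.282 − δ) = Φ(0.733) = 0.7681.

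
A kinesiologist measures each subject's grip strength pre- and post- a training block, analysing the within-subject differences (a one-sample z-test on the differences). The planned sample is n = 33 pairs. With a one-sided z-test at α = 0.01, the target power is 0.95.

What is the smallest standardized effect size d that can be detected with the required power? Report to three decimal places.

Required noncentrality: δ = z_{0.01} + z_{0.05} = 2.326 + 1.645 = 3.971.
δ = d·√n ⇒ d = δ/√n = 3.971/√33 = 0.6913.

d ≈ 0.691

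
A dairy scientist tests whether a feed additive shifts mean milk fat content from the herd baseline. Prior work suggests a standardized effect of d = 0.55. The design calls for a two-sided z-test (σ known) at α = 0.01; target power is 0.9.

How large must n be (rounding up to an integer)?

n = 50

For power 0.9 need Φ(δ − z_{0.005}) = 0.9, so δ = z_{0.005} + z_{0.10} = 2.576 + 1.282 = 3.857.
(For δ > 0 the lower-tail rejection region contributes negligibly to power, so the one-term inversion is standard.)
δ = d·√n ⇒ n = (δ/d)² = (3.857 / 0.55)² = 49.19.
Rounding up, n = 50.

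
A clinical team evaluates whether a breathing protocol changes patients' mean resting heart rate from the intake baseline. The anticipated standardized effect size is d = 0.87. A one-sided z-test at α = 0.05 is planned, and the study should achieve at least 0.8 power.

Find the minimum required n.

n = 9

Set Φ(δ − 1.645) = 0.8; then δ − 1.645 = Φ⁻¹(0.8) = 0.842, giving δ = 2.486.
δ = d·√n ⇒ n = (δ/d)² = (2.486 / 0.87)² = 8.17.
Rounding up, n = 9.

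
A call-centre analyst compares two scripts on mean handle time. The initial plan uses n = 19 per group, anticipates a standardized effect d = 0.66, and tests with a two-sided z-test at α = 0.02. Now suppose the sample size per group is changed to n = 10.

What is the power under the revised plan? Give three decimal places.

With n = 10 per group: δ = d·√(n/2) = 0.66 × √(10/2) = 1.4758. Critical value z_{0.01} = 2.326.
Revised power = Φ(δ − 2.326) + Φ(−δ − 2.326) = Φ(-0.851) + Φ(-3.802) = 0.1975 + 0.0001 = 0.1976.

Power ≈ 0.198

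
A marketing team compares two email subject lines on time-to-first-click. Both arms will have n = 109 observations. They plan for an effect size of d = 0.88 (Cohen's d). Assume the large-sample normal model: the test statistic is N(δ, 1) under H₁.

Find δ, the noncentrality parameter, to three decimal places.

δ = d·√(n/2) = 0.88 × √(109/2) = 6.4965

δ ≈ 6.497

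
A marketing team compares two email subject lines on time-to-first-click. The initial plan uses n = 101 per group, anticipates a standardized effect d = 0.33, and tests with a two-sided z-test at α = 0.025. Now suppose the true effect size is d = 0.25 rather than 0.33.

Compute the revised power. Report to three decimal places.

With d = 0.25: δ = d·√(n/2) = 0.25 × √(101/2) = 1.7766. Critical value z_{0.0125} = 2.241.
Revised power = Φ(δ − 2.241) + Φ(−δ − 2.241) = Φ(-0.465) + Φ(-4.018) = 0.3210 + 0.0000 = 0.3211.

Power ≈ 0.321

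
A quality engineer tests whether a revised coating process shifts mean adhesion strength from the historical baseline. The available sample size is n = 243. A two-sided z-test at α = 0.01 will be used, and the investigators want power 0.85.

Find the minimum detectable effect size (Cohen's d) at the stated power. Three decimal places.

Need Φ(δ − 2.576) = 0.85, so δ = 2.576 + 1.036 = 3.612.
(Lower-tail contribution to power is negligible for δ > 0.)
δ = d·√n ⇒ d = δ/√n = 3.612/√243 = 0.2317.

d ≈ 0.232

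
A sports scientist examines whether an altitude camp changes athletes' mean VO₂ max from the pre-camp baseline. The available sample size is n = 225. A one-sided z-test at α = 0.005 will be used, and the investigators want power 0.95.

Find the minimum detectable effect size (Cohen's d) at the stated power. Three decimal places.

d ≈ 0.281

Need Φ(δ − 2.576) = 0.95, so δ = 2.576 + 1.645 = 4.221.
δ = d·√n ⇒ d = δ/√n = 4.221/√225 = 0.2814.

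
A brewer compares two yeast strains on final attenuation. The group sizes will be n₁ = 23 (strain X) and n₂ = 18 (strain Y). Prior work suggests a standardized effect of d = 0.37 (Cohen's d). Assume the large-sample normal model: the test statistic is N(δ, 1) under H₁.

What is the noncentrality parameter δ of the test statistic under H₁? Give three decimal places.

δ = d / √(1/n₁ + 1/n₂) = 0.37 / √(1/23 + 1/18) = 1.1757

δ ≈ 1.176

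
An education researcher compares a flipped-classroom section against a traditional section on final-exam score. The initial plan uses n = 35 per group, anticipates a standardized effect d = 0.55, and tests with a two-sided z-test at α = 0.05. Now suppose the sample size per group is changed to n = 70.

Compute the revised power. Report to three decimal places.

With n = 70 per group: δ = d·√(n/2) = 0.55 × √(70/2) = 3.2538. Critical value z_{0.025} = 1.960.
Revised power = Φ(δ − 1.960) + Φ(−δ − 1.960) = Φ(1.294) + Φ(-5.214) = 0.9021 + 0.0000 = 0.9021.

Power ≈ 0.902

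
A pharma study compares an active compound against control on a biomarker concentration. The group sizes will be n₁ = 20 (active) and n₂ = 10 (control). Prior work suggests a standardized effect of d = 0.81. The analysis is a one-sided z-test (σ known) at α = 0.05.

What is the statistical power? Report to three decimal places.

Noncentrality parameter: δ = d / √(1/n₁ + 1/n₂) = 0.81 / √(1/20 + 1/10) = 2.0914
One-sided α = 0.05 → critical value z_{0.05} = 1.645.
Power = Φ(δ − 1.645) = Φ(0.447) = 0.6724.

Power ≈ 0.672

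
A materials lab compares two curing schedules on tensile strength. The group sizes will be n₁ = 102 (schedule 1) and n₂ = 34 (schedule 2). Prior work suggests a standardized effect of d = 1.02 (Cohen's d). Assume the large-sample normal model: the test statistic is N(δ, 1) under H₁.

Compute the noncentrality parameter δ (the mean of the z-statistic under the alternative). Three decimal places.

The noncentrality parameter scales effect size by the design's sample-size factor: δ = d / √(1/n₁ + 1/n₂) = 1.02 / √(1/102 + 1/34) = 5.1507

δ ≈ 5.151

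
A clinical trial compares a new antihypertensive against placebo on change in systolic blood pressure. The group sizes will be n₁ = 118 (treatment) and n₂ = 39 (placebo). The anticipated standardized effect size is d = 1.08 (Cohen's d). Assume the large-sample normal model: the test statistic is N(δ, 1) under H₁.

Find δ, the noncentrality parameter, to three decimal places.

δ ≈ 5.847

δ = d / √(1/n₁ + 1/n₂) = 1.08 / √(1/118 + 1/39) = 5.8472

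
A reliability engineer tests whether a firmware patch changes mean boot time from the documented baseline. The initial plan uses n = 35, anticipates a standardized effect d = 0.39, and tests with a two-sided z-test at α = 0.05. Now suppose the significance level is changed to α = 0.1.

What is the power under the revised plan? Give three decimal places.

Power ≈ 0.746

δ = d·√n = 0.39 × √35 = 2.3073 (unchanged). New critical value: z_{0.05} = 1.645.
Revised power = Φ(δ − 1.645) + Φ(−δ − 1.645) = Φ(0.662) + Φ(-3.952) = 0.7461 + 0.0000 = 0.7462.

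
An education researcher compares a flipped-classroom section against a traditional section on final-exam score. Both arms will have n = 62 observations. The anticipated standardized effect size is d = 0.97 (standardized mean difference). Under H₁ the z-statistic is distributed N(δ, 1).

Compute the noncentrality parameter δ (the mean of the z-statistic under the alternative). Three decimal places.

δ ≈ 5.401

The noncentrality parameter scales effect size by the design's sample-size factor: δ = d·√(n/2) = 0.97 × √(62/2) = 5.4007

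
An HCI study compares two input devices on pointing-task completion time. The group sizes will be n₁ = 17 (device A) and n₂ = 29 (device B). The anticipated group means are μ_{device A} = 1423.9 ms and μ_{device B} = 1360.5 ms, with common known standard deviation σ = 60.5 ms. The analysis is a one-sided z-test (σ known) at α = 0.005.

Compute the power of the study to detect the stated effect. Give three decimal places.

Standardized effect: d = |μ_{device A} − μ_{device B}| / σ = |1423.9 − 1360.5| / 60.5 = 1.0479
Noncentrality parameter: δ = d / √(1/n₁ + 1/n₂) = 1.0479 / √(1/17 + 1/29) = 3.4307
Critical value for a one-sided test at α = 0.005: z_α = 2.576.
Power = Φ(δ − 2.576) = Φ(0.855) = 0.8037.

Power ≈ 0.804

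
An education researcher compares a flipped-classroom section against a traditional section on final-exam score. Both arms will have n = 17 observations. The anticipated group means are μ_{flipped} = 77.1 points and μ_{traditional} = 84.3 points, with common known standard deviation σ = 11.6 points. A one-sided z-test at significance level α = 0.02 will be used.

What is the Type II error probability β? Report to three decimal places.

Standardized effect: d = |μ_{flipped} − μ_{traditional}| / σ = |77.1 − 84.3| / 11.6 = 0.6207
Noncentrality parameter: δ = d·√(n/2) = 0.6207 × √(17/2) = 1.8096
Critical value for a one-sided test at α = 0.02: z_α = 2.054.
Power = Φ(δ − 2.054) = Φ(-0.244) = 0.4036.
Type II error: β = 1 − power = 1 − 0.4036 = 0.5964.

β ≈ 0.596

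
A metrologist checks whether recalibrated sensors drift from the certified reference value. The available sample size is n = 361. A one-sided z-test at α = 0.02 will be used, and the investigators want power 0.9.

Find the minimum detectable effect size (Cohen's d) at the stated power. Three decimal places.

Need Φ(δ − 2.054) = 0.9, so δ = 2.054 + 1.282 = 3.335.
δ = d·√n ⇒ d = δ/√n = 3.335/√361 = 0.1755.

d ≈ 0.176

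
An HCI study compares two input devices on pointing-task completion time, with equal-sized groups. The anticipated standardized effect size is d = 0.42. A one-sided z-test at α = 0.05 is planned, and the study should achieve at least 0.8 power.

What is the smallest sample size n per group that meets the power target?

n = 71 per group

Set Φ(δ − 1.645) = 0.8; then δ − 1.645 = Φ⁻¹(0.8) = 0.842, giving δ = 2.486.
δ = d·√(n/2) ⇒ n = 2(δ/d)² = 2 × (2.486 / 0.42)² = 70.10.
Rounding up, n = 71 per group.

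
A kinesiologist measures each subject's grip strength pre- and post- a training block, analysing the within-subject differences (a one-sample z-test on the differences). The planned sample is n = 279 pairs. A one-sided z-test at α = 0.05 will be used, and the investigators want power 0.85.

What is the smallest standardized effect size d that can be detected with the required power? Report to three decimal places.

d ≈ 0.161

Required noncentrality: δ = z_{0.05} + z_{0.15} = 1.645 + 1.036 = 2.681.
δ = d·√n ⇒ d = δ/√n = 2.681/√279 = 0.1605.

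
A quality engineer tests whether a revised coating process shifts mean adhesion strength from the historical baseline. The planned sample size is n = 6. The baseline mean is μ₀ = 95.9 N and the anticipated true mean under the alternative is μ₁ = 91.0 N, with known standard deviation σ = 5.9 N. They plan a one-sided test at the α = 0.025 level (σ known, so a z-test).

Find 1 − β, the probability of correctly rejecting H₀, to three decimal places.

Power ≈ 0.530

Standardized effect: d = |μ₁ − μ₀| / σ = |91.0 − 95.9| / 5.9 = 0.8305
Noncentrality parameter: δ = d·√n = 0.8305 × √6 = 2.0343
Critical value for a one-sided test at α = 0.025: z_α = 1.960.
Power = Φ(δ − 1.960) = Φ(0.074) = 0.5296.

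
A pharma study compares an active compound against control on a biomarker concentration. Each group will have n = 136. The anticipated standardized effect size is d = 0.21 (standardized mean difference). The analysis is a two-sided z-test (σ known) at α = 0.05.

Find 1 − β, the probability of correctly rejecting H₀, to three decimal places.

Noncentrality parameter: δ = d·√(n/2) = 0.21 × √(136/2) = 1.7317
Two-sided α = 0.05 → critical value z_{0.025} = 1.960.
Power = Φ(δ − 1.960) + Φ(−δ − 1.960) = Φ(-0.228) + Φ(-3.692) = 0.4097 + 0.0001 = 0.4098.

Power ≈ 0.410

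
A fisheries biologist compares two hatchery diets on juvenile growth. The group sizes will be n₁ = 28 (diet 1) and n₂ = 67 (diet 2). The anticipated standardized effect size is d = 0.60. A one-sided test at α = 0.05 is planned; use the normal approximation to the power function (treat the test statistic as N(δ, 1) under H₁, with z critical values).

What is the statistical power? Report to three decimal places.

Power ≈ 0.846

Noncentrality parameter: δ = d / √(1/n₁ + 1/n₂) = 0.60 / √(1/28 + 1/67) = 2.6663
Critical value for a one-sided test at α = 0.05: z_α = 1.645.
Power = P(Z > 1.645 − δ) = Φ(1.021) = 0.8465.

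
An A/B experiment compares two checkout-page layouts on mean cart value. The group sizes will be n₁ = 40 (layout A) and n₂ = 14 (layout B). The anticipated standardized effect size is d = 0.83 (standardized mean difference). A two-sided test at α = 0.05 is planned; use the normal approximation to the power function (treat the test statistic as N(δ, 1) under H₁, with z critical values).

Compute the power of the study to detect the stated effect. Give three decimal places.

Power ≈ 0.762

Noncentrality parameter: δ = d / √(1/n₁ + 1/n₂) = 0.83 / √(1/40 + 1/14) = 2.6729
Critical value for a two-sided test at α = 0.05: z_{α/2} = 1.960.
Power = Φ(δ − 1.960) + Φ(−δ − 1.960) = Φ(0.713) + Φ(-4.633) = 0.7620 + 0.0000 = 0.7620.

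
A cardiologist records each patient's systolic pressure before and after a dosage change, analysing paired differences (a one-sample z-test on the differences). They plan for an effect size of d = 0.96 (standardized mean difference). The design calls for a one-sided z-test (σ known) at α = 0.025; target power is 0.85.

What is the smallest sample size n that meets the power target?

n = 10

For power 0.85 need Φ(δ − z_{0.025}) = 0.85, so δ = z_{0.025} + z_{0.15} = 1.960 + 1.036 = 2.996.
δ = d·√n ⇒ n = (δ/d)² = (2.996 / 0.96)² = 9.74.
Round up to the next whole unit.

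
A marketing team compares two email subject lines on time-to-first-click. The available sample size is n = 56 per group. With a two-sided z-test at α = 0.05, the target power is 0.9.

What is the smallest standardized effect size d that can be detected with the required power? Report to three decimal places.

d ≈ 0.613

Need Φ(δ − 1.960) = 0.9, so δ = 1.960 + 1.282 = 3.242.
(Lower-tail contribution to power is negligible for δ > 0.)
δ = d·√(n/2) ⇒ d = δ/√(n/2) = 3.242/√(56/2) = 0.6126.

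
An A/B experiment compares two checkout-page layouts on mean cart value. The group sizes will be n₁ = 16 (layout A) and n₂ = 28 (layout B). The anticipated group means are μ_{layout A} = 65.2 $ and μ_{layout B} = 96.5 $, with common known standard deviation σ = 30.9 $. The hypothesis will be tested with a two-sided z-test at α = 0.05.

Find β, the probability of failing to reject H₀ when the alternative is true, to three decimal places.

β ≈ 0.102

Standardized effect: d = |μ_{layout A} − μ_{layout B}| / σ = |65.2 − 96.5| / 30.9 = 1.0129
Noncentrality parameter: δ = d / √(1/n₁ + 1/n₂) = 1.0129 / √(1/16 + 1/28) = 3.2322
Two-sided α = 0.05 → critical value z_{0.025} = 1.960.
Power = Φ(δ − 1.960) + Φ(−δ − 1.960) = Φ(1.272) + Φ(-5.192) = 0.8984 + 0.0000 = 0.8984.
Type II error: β = 1 − power = 1 − 0.8984 = 0.1016.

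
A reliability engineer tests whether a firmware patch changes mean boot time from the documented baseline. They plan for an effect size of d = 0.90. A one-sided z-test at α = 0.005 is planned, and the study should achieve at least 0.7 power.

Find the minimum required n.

n = 12

For power 0.7 need Φ(δ − z_{0.005}) = 0.7, so δ = z_{0.005} + z_{0.30} = 2.576 + 0.524 = 3.100.
δ = d·√n ⇒ n = (δ/d)² = (3.100 / 0.90)² = 11.87.
Round up to the next whole unit.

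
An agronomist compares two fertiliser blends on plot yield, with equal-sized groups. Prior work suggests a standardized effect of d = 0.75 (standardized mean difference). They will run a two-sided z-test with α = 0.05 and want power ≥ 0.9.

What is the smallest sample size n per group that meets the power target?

Set Φ(δ − 1.960) = 0.9; then δ − 1.960 = Φ⁻¹(0.9) = 1.282, giving δ = 3.242.
(The Φ(−δ − z_{α/2}) term is vanishingly small for δ > 0 and is dropped in the standard sample-size formula.)
δ = d·√(n/2) ⇒ n = 2(δ/d)² = 2 × (3.242 / 0.75)² = 37.36.
Round up to the next whole unit.

n = 38 per group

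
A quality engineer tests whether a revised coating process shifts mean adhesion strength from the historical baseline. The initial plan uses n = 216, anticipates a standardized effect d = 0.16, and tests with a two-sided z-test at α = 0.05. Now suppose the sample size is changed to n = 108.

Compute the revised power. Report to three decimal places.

With n = 108: δ = d·√n = 0.16 × √108 = 1.6628. Critical value z_{0.025} = 1.960.
Revised power = Φ(δ − 1.960) + Φ(−δ − 1.960) = Φ(-0.297) + Φ(-3.623) = 0.3832 + 0.0001 = 0.3833.

Power ≈ 0.383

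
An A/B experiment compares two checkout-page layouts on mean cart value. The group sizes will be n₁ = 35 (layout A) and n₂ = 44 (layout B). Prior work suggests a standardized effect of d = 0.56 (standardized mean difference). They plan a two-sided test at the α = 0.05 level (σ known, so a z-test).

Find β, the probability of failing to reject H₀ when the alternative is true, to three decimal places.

Noncentrality parameter: δ = d / √(1/n₁ + 1/n₂) = 0.56 / √(1/35 + 1/44) = 2.4725
Critical value for a two-sided test at α = 0.05: z_{α/2} = 1.960.
Power = Φ(δ − 1.960) + Φ(−δ − 1.960) = Φ(0.513) + Φ(-4.432) = 0.6959 + 0.0000 = 0.6959.
Type II error: β = 1 − power = 1 − 0.6959 = 0.3041.

β ≈ 0.304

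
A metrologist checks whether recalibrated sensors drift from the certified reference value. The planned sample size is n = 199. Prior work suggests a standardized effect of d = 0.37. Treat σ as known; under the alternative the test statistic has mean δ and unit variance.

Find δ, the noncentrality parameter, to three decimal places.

δ ≈ 5.219

δ = d·√n = 0.37 × √199 = 5.2195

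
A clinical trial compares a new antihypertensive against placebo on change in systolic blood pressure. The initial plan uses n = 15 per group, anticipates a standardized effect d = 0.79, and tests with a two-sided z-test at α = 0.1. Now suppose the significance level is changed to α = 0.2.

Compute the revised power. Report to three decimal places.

Power ≈ 0.811

δ = d·√(n/2) = 0.79 × √(15/2) = 2.1635 (unchanged). New critical value: z_{0.1} = 1.282.
Revised power = Φ(δ − 1.282) + Φ(−δ − 1.282) = Φ(0.882) + Φ(-3.445) = 0.8111 + 0.0003 = 0.8114.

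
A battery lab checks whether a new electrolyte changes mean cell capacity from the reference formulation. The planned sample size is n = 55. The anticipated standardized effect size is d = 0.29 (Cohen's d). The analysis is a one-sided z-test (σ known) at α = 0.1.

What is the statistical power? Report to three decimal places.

Power ≈ 0.808

Noncentrality parameter: λ = d·√n = 0.29 × √55 = 2.1507
Critical value for a one-sided test at α = 0.1: z_α = 1.282.
Power = Φ(λ − 1.282) = Φ(0.869) = 0.8076.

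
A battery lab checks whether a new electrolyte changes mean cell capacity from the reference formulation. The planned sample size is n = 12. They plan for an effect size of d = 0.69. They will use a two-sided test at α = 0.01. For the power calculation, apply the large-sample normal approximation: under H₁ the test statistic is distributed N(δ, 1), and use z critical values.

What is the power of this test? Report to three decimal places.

Noncentrality parameter: δ = d·√n = 0.69 × √12 = 2.3902
Two-sided α = 0.01 → critical value z_{0.005} = 2.576.
Power = Φ(δ − 2.576) + Φ(−δ − 2.576) = Φ(-0.186) + Φ(-4.966) = 0.4264 + 0.0000 = 0.4264.

Power ≈ 0.426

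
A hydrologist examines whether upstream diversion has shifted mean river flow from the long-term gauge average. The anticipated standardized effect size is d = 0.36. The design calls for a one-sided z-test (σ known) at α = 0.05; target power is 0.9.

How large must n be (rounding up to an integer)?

n = 67

Set Φ(δ − 1.645) = 0.9; then δ − 1.645 = Φ⁻¹(0.9) = 1.282, giving δ = 2.926.
δ = d·√n ⇒ n = (δ/d)² = (2.926 / 0.36)² = 66.08.
Rounding up, n = 67.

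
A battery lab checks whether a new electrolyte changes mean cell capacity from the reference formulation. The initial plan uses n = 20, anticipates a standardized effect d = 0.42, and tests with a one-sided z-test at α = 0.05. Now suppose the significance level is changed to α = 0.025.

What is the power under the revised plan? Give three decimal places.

δ = d·√n = 0.42 × √20 = 1.8783 (unchanged). New critical value: z_{0.025} = 1.960.
Revised power = P(Z > 1.960 − δ) = Φ(-0.082) = 0.4675.

Power ≈ 0.467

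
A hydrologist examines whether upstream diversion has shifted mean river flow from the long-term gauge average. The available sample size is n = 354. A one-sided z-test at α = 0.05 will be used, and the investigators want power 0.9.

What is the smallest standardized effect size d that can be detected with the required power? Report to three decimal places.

Need Φ(δ − 1.645) = 0.9, so δ = 1.645 + 1.282 = 2.926.
δ = d·√n ⇒ d = δ/√n = 2.926/√354 = 0.1555.

d ≈ 0.156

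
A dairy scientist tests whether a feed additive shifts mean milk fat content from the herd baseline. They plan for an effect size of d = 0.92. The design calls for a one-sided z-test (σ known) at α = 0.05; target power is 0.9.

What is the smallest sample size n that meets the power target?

n = 11

For power 0.9 need Φ(δ − z_{0.05}) = 0.9, so δ = z_{0.05} + z_{0.10} = 1.645 + 1.282 = 2.926.
δ = d·√n ⇒ n = (δ/d)² = (2.926 / 0.92)² = 10.12.
Round up to the next whole unit.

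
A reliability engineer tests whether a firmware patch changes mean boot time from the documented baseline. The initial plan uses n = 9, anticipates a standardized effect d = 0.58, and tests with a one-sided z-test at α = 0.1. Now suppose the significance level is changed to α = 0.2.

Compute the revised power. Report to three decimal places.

δ = d·√n = 0.58 × √9 = 1.7400 (unchanged). New critical value: z_{0.2} = 0.842.
Revised power = Φ(δ − 0.842) = Φ(0.898) = 0.8155.

Power ≈ 0.816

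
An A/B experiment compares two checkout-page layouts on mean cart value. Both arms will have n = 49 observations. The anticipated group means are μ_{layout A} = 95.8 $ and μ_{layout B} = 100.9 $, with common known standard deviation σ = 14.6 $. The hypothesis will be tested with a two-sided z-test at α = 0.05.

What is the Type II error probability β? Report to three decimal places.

Standardized effect: d = |μ_{layout A} − μ_{layout B}| / σ = |95.8 − 100.9| / 14.6 = 0.3493
Noncentrality parameter: δ = d·√(n/2) = 0.3493 × √(49/2) = 1.7290
Critical value for a two-sided test at α = 0.05: z_{α/2} = 1.960.
Power = Φ(δ − 1.960) + Φ(−δ − 1.960) = Φ(-0.231) + Φ(-3.689) = 0.4087 + 0.0001 = 0.4088.
Type II error: β = 1 − power = 1 − 0.4088 = 0.5912.

β ≈ 0.591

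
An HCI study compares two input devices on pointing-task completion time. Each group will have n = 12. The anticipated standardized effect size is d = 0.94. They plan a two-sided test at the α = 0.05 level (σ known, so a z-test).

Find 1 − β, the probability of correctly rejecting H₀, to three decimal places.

Power ≈ 0.634

Noncentrality parameter: δ = d·√(n/2) = 0.94 × √(12/2) = 2.3025
Critical value for a two-sided test at α = 0.05: z_{α/2} = 1.960.
Power = Φ(δ − 1.960) + Φ(−δ − 1.960) = Φ(0.343) + Φ(-4.262) = 0.6340 + 0.0000 = 0.6340.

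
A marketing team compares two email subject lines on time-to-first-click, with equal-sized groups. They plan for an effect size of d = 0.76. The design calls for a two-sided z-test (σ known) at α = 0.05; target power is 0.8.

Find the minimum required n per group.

For power 0.8 need Φ(δ − z_{0.025}) = 0.8, so δ = z_{0.025} + z_{0.20} = 1.960 + 0.842 = 2.802.
(Ignoring the negligible lower-tail rejection probability gives the usual closed-form inversion.)
δ = d·√(n/2) ⇒ n = 2(δ/d)² = 2 × (2.802 / 0.76)² = 27.18.
Rounding up, n = 28 per group.

n = 28 per group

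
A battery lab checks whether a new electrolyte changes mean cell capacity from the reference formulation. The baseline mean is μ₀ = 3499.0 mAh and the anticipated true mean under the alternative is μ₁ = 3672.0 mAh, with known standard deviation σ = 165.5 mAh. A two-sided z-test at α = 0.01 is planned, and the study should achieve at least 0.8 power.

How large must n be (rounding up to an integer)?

n = 11

Standardized effect: d = |μ₁ − μ₀| / σ = |3672.0 − 3499.0| / 165.5 = 1.0453
For power 0.8 need Φ(δ − z_{0.005}) = 0.8, so δ = z_{0.005} + z_{0.20} = 2.576 + 0.842 = 3.417.
(Ignoring the negligible lower-tail rejection probability gives the usual closed-form inversion.)
δ = d·√n ⇒ n = (δ/d)² = (3.417 / 1.0453)² = 10.69.
Rounding up, n = 11.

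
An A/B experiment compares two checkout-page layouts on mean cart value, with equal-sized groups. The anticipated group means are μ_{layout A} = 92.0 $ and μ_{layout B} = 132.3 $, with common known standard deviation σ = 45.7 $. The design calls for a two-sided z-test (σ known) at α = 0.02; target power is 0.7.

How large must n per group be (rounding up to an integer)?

n = 21 per group

Standardized effect: d = |μ_{layout A} − μ_{layout B}| / σ = |92.0 − 132.3| / 45.7 = 0.8818
Set Φ(δ − 2.326) = 0.7; then δ − 2.326 = Φ⁻¹(0.7) = 0.524, giving δ = 2.851.
(The Φ(−δ − z_{α/2}) term is vanishingly small for δ > 0 and is dropped in the standard sample-size formula.)
δ = d·√(n/2) ⇒ n = 2(δ/d)² = 2 × (2.851 / 0.8818)² = 20.90.
Rounding up, n = 21 per group.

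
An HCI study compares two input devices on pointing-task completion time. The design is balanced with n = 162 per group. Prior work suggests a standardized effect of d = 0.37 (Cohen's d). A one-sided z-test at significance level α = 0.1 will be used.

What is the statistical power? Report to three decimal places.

Power ≈ 0.980

Noncentrality parameter: δ = d·√(n/2) = 0.37 × √(162/2) = 3.3300
One-sided α = 0.1 → critical value z_{0.1} = 1.282.
Power = Φ(δ − 1.282) = Φ(2.048) = 0.9797.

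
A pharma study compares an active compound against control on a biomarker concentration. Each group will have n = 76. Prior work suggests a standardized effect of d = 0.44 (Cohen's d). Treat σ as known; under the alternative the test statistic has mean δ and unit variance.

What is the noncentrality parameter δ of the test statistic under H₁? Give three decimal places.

δ = d·√(n/2) = 0.44 × √(76/2) = 2.7123

δ ≈ 2.712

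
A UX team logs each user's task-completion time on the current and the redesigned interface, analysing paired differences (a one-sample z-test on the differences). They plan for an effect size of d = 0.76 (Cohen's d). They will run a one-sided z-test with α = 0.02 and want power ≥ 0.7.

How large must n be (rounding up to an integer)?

For power 0.7 need Φ(δ − z_{0.02}) = 0.7, so δ = z_{0.02} + z_{0.30} = 2.054 + 0.524 = 2.578.
δ = d·√n ⇒ n = (δ/d)² = (2.578 / 0.76)² = 11.51.
Round up to the next whole unit.

n = 12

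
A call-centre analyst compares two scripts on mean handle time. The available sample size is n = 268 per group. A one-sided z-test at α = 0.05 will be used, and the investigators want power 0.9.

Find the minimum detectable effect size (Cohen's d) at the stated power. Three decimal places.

Need Φ(δ − 1.645) = 0.9, so δ = 1.645 + 1.282 = 2.926.
δ = d·√(n/2) ⇒ d = δ/√(n/2) = 2.926/√(268/2) = 0.2528.

d ≈ 0.253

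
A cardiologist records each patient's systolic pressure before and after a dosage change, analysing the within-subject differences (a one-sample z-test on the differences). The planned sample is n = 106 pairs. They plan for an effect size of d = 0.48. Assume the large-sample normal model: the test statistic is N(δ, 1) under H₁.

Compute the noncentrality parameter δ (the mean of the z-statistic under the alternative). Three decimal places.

δ ≈ 4.942

The noncentrality parameter scales effect size by the design's sample-size factor: δ = d·√n = 0.48 × √106 = 4.9419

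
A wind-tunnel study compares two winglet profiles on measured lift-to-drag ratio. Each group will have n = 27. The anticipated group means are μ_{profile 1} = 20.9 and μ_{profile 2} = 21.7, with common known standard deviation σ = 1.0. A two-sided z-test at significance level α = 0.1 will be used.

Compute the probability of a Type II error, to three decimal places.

Standardized effect: d = |μ_{profile 1} − μ_{profile 2}| / σ = |20.9 − 21.7| / 1.0 = 0.8000
Noncentrality parameter: λ = d·√(n/2) = 0.8000 × √(27/2) = 2.9394
Critical value for a two-sided test at α = 0.1: z_{α/2} = 1.645.
Power = Φ(λ − 1.645) + Φ(−λ − 1.645) = Φ(1.295) + Φ(-4.584) = 0.9023 + 0.0000 = 0.9023.
Type II error: β = 1 − power = 1 − 0.9023 = 0.0977.

β ≈ 0.098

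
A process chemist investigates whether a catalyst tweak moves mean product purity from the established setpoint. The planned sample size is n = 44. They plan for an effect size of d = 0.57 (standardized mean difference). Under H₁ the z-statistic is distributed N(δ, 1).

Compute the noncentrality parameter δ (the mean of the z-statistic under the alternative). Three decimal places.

δ ≈ 3.781

The noncentrality parameter scales effect size by the design's sample-size factor: δ = d·√n = 0.57 × √44 = 3.7810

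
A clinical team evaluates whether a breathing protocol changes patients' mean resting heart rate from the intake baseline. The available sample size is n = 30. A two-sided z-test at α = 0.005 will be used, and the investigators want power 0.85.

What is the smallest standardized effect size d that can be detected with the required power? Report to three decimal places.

d ≈ 0.702

Need Φ(δ − 2.807) = 0.85, so δ = 2.807 + 1.036 = 3.843.
(Lower-tail contribution to power is negligible for δ > 0.)
δ = d·√n ⇒ d = δ/√n = 3.843/√30 = 0.7017.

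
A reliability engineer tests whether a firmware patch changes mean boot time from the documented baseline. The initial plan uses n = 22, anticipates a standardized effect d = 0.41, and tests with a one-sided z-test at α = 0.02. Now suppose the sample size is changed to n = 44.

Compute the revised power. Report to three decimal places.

With n = 44: δ = d·√n = 0.41 × √44 = 2.7196. Critical value z_{0.02} = 2.054.
Revised power = P(Z > 2.054 − δ) = Φ(0.666) = 0.7473.

Power ≈ 0.747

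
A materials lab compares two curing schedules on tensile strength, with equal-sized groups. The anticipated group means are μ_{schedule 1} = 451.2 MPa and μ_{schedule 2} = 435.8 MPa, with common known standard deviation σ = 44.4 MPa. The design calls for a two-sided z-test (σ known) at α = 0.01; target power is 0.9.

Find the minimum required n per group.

Standardized effect: d = |μ_{schedule 1} − μ_{schedule 2}| / σ = |451.2 − 435.8| / 44.4 = 0.3468
For power 0.9 need Φ(δ − z_{0.005}) = 0.9, so δ = z_{0.005} + z_{0.10} = 2.576 + 1.282 = 3.857.
(Ignoring the negligible lower-tail rejection probability gives the usual closed-form inversion.)
δ = d·√(n/2) ⇒ n = 2(δ/d)² = 2 × (3.857 / 0.3468)² = 247.37.
Rounding up, n = 248 per group.

n = 248 per group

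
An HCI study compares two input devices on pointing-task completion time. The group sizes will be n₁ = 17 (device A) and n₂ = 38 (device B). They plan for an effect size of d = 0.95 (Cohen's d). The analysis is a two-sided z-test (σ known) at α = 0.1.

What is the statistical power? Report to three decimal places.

Noncentrality parameter: δ = d / √(1/n₁ + 1/n₂) = 0.95 / √(1/17 + 1/38) = 3.2558
Two-sided α = 0.1 → critical value z_{0.05} = 1.645.
Power = Φ(δ − 1.645) + Φ(−δ − 1.645) = Φ(1.611) + Φ(-4.901) = 0.9464 + 0.0000 = 0.9464.

Power ≈ 0.946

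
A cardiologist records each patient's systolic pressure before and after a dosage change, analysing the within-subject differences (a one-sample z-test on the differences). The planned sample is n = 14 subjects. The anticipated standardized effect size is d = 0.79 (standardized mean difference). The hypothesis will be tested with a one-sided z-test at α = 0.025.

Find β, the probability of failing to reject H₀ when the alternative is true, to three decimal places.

β ≈ 0.160

Noncentrality parameter: δ = d·√n = 0.79 × √14 = 2.9559
One-sided α = 0.025 → critical value z_{0.025} = 1.960.
Power = Φ(δ − 1.960) = Φ(0.996) = 0.8404.
Type II error: β = 1 − power = 1 − 0.8404 = 0.1596.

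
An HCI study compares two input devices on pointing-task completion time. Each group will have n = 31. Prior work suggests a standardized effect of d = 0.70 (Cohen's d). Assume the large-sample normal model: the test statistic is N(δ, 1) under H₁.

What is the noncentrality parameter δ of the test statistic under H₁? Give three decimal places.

δ = d·√(n/2) = 0.70 × √(31/2) = 2.7559

δ ≈ 2.756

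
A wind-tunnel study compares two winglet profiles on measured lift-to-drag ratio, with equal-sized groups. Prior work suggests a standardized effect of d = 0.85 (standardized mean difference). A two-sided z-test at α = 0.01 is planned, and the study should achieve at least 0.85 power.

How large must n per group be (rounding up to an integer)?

n = 37 per group

Set Φ(δ − 2.576) = 0.85; then δ − 2.576 = Φ⁻¹(0.85) = 1.036, giving δ = 3.612.
(Ignoring the negligible lower-tail rejection probability gives the usual closed-form inversion.)
δ = d·√(n/2) ⇒ n = 2(δ/d)² = 2 × (3.612 / 0.85)² = 36.12.
Rounding up, n = 37 per group.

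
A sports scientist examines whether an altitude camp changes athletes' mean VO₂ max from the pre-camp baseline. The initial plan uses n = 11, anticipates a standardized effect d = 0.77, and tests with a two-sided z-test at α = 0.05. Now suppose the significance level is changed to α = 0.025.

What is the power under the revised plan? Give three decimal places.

Power ≈ 0.623

δ = d·√n = 0.77 × √11 = 2.5538 (unchanged). New critical value: z_{0.0125} = 2.241.
Revised power = Φ(δ − 2.241) + Φ(−δ − 2.241) = Φ(0.312) + Φ(-4.795) = 0.6226 + 0.0000 = 0.6226.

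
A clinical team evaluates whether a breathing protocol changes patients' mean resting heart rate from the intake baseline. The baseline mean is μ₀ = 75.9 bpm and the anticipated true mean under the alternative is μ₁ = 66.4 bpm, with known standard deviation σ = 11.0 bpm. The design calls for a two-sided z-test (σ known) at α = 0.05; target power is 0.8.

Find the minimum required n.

Standardized effect: d = |μ₁ − μ₀| / σ = |66.4 − 75.9| / 11.0 = 0.8636
For power 0.8 need Φ(δ − z_{0.025}) = 0.8, so δ = z_{0.025} + z_{0.20} = 1.960 + 0.842 = 2.802.
(For δ > 0 the lower-tail rejection region contributes negligibly to power, so the one-term inversion is standard.)
δ = d·√n ⇒ n = (δ/d)² = (2.802 / 0.8636)² = 10.52.
Round up to the next whole unit.

n = 11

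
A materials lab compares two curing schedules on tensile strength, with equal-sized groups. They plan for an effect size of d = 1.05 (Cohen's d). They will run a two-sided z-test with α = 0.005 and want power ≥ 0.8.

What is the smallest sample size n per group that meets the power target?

n = 25 per group

For power 0.8 need Φ(δ − z_{0.0025}) = 0.8, so δ = z_{0.0025} + z_{0.20} = 2.807 + 0.842 = 3.649.
(Ignoring the negligible lower-tail rejection probability gives the usual closed-form inversion.)
δ = d·√(n/2) ⇒ n = 2(δ/d)² = 2 × (3.649 / 1.05)² = 24.15.
Rounding up, n = 25 per group.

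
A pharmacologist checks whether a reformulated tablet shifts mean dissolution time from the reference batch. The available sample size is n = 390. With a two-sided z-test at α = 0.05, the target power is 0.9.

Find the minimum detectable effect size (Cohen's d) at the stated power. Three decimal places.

d ≈ 0.164

Required noncentrality: δ = z_{0.025} + z_{0.10} = 1.960 + 1.282 = 3.242.
(Lower-tail contribution to power is negligible for δ > 0.)
δ = d·√n ⇒ d = δ/√n = 3.242/√390 = 0.1641.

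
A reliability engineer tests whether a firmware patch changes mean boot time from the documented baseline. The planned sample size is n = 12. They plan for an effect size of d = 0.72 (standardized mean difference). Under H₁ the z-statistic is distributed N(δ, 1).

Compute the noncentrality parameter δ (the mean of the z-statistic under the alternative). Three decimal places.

The noncentrality parameter scales effect size by the design's sample-size factor: δ = d·√n = 0.72 × √12 = 2.4942

δ ≈ 2.494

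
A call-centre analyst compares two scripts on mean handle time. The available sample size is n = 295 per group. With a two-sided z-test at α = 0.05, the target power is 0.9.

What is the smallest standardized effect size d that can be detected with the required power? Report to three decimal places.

Need Φ(δ − 1.960) = 0.9, so δ = 1.960 + 1.282 = 3.242.
(Lower-tail contribution to power is negligible for δ > 0.)
δ = d·√(n/2) ⇒ d = δ/√(n/2) = 3.242/√(295/2) = 0.2669.

d ≈ 0.267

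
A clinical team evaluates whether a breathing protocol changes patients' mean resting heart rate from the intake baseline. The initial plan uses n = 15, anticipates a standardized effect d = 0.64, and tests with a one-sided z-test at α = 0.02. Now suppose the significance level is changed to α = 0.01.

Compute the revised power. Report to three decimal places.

δ = d·√n = 0.64 × √15 = 2.4787 (unchanged). New critical value: z_{0.01} = 2.326.
Revised power = Φ(δ − 2.326) = Φ(0.152) = 0.5605.

Power ≈ 0.561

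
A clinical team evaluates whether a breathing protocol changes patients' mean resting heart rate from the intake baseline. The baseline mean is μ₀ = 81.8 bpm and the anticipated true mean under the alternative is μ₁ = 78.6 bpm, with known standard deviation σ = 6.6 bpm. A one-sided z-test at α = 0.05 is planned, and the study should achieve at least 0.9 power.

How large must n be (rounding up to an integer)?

n = 37

Standardized effect: d = |μ₁ − μ₀| / σ = |78.6 − 81.8| / 6.6 = 0.4848
Set Φ(δ − 1.645) = 0.9; then δ − 1.645 = Φ⁻¹(0.9) = 1.282, giving δ = 2.926.
δ = d·√n ⇒ n = (δ/d)² = (2.926 / 0.4848)² = 36.43.
Rounding up, n = 37.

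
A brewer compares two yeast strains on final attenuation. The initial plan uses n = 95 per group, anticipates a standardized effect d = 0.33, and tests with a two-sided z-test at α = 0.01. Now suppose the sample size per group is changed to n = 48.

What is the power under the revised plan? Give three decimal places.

With n = 48 per group: δ = d·√(n/2) = 0.33 × √(48/2) = 1.6167. Critical value z_{0.005} = 2.576.
Revised power = Φ(δ − 2.576) + Φ(−δ − 2.576) = Φ(-0.959) + Φ(-4.192) = 0.1687 + 0.0000 = 0.1688.

Power ≈ 0.169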